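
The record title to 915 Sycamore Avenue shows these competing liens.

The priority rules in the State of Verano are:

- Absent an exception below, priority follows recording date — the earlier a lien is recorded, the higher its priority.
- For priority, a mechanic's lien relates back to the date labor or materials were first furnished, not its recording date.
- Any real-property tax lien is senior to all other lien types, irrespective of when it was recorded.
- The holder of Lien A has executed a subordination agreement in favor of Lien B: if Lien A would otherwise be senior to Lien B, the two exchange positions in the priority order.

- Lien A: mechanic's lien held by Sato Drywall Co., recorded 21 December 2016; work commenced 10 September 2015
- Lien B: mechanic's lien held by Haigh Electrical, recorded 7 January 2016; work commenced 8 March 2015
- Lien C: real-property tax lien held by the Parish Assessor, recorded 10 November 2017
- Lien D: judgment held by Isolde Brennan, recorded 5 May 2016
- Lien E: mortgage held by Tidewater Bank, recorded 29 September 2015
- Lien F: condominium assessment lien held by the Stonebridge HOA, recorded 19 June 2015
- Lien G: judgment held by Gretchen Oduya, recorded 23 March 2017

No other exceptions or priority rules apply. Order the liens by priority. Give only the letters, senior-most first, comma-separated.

C, B, F, A, E, D, G

Effective dates after the stated exceptions: A's effective date is 10 September 2015, when work began; B is treated as recorded 8 March 2015, the work-commencement date.
C is a real-property tax lien, so it outranks all other liens regardless of date.
The other liens, earliest effective date first: B (8 March 2015), F (19 June 2015), A (10 September 2015), E (29 September 2015), D (5 May 2016), G (23 March 2017).
A already ranks below B; the subordination has no effect.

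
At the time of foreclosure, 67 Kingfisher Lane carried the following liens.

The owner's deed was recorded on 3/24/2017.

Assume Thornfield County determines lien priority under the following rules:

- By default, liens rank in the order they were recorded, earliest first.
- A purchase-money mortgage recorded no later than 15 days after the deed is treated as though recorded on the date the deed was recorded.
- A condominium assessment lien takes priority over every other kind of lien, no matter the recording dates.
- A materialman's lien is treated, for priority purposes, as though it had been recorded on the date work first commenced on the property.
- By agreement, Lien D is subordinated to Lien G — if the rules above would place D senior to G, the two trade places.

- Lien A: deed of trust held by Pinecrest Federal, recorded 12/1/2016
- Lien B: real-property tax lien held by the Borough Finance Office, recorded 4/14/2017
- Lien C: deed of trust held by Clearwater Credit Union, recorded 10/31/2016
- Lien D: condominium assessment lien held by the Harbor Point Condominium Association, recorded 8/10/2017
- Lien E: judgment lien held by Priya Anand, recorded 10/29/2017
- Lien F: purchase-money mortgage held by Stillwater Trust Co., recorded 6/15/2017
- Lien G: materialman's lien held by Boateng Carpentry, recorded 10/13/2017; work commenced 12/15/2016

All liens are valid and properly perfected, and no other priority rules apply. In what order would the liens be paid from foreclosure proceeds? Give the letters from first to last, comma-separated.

G, C, A, D, B, F, E

Effective dates after the stated exceptions: F was recorded 83 days after the deed — beyond 15 days — so no relation-back applies; G's effective date is 12/15/2016, when work began.
D is a condominium assessment lien, so it outranks all other liens regardless of date.
Remaining liens by effective date: C (10/31/2016), A (12/1/2016), G (12/15/2016), B (4/14/2017), F (6/15/2017), E (10/29/2017).
Because D would otherwise rank above G, the subordination swaps them.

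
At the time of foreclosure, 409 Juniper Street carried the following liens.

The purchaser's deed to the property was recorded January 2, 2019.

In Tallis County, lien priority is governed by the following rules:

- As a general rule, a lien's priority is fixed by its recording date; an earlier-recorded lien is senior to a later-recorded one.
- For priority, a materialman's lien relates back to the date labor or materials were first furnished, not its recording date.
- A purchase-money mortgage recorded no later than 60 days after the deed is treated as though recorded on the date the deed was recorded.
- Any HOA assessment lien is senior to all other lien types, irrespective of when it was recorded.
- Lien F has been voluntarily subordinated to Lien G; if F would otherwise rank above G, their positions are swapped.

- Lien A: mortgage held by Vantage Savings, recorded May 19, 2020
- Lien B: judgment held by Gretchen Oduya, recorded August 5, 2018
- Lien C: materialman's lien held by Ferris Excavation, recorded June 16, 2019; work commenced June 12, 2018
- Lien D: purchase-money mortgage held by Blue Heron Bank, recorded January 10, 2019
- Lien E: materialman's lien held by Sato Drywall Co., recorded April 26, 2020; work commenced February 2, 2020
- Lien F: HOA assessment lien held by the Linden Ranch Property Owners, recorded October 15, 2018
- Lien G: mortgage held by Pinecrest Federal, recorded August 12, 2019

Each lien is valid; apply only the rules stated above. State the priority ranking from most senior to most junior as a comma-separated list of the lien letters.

Effective dates: C relates back to June 12, 2018 (work commenced); D was recorded within the 60-day window, so its effective date is the deed date January 2, 2019; E relates back to February 2, 2020 (work commenced).
As an HOA assessment lien, F is senior to every other lien.
Among the remaining liens, by effective date: C (June 12, 2018), B (August 5, 2018), D (January 2, 2019), G (August 12, 2019), E (February 2, 2020), A (May 19, 2020).
The subordination applies — F was senior to G — so F and G swap.

G, C, B, D, F, E, A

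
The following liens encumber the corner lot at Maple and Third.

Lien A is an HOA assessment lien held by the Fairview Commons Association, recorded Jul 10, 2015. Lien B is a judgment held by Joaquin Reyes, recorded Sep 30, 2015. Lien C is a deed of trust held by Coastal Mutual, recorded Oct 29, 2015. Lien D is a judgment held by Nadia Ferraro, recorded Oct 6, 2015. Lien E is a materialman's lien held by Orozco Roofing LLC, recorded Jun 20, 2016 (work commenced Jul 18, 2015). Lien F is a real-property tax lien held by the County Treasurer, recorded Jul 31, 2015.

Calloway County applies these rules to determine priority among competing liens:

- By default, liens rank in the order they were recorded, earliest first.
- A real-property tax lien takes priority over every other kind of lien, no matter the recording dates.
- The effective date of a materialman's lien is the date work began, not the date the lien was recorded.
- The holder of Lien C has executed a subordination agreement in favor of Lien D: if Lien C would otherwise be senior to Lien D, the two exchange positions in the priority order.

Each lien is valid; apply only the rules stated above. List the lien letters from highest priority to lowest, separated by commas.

First, effective dates: E is treated as recorded Jul 18, 2015, the work-commencement date.
As a real-property tax lien, F is senior to every other lien.
Among the remaining liens, by effective date: A (Jul 10, 2015), E (Jul 18, 2015), B (Sep 30, 2015), D (Oct 6, 2015), C (Oct 29, 2015).
C already ranks below D; the subordination has no effect.

F, A, E, B, D, C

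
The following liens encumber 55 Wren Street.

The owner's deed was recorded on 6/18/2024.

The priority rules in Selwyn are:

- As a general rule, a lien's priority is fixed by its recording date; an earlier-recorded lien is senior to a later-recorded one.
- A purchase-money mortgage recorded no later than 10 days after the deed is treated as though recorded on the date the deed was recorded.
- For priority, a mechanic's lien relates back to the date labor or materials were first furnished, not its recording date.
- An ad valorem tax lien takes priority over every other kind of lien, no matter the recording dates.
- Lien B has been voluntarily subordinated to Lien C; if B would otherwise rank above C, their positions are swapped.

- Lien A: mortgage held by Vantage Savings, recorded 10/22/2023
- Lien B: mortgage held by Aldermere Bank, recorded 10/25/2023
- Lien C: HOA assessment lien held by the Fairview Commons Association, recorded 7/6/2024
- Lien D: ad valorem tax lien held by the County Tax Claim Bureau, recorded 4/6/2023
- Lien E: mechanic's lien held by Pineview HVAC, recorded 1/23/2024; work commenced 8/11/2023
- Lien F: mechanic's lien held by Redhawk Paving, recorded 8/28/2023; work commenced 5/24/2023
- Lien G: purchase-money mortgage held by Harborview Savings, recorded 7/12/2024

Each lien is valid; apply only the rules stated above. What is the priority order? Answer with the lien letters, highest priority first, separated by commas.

D, F, E, A, C, B, G

Effective dates after the stated exceptions: E is treated as recorded 8/11/2023, the work-commencement date; F is treated as recorded 5/24/2023, the work-commencement date; G was recorded 24 days after the deed — beyond 10 days — so no relation-back applies.
As an ad valorem tax lien, D is senior to every other lien.
Remaining liens by effective date: F (5/24/2023), E (8/11/2023), A (10/22/2023), B (10/25/2023), C (7/6/2024), G (7/12/2024).
Because B would otherwise rank above C, the subordination swaps them.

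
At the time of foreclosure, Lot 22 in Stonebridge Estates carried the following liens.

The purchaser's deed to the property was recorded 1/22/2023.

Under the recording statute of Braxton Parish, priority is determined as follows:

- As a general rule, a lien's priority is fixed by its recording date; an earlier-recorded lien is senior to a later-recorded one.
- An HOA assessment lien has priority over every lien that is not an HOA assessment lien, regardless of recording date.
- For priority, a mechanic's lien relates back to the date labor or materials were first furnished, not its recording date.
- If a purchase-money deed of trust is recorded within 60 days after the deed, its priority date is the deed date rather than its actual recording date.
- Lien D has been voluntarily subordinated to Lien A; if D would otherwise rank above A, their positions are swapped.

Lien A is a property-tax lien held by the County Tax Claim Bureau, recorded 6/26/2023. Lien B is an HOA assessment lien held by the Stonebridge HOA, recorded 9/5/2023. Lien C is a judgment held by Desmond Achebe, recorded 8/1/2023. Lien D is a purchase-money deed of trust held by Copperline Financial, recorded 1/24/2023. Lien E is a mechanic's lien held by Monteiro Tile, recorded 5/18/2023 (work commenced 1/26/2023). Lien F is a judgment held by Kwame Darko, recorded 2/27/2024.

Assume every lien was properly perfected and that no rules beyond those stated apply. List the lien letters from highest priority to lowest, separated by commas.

B, A, E, D, C, F

Effective dates after the stated exceptions: D was recorded within the 60-day window, so its effective date is the deed date 1/22/2023; E is treated as recorded 1/26/2023, the work-commencement date.
B is an HOA assessment lien, so it outranks all other liens regardless of date.
The other liens, earliest effective date first: D (1/22/2023), E (1/26/2023), A (6/26/2023), C (8/1/2023), F (2/27/2024).
D is senior to A before the subordination, so the two trade places.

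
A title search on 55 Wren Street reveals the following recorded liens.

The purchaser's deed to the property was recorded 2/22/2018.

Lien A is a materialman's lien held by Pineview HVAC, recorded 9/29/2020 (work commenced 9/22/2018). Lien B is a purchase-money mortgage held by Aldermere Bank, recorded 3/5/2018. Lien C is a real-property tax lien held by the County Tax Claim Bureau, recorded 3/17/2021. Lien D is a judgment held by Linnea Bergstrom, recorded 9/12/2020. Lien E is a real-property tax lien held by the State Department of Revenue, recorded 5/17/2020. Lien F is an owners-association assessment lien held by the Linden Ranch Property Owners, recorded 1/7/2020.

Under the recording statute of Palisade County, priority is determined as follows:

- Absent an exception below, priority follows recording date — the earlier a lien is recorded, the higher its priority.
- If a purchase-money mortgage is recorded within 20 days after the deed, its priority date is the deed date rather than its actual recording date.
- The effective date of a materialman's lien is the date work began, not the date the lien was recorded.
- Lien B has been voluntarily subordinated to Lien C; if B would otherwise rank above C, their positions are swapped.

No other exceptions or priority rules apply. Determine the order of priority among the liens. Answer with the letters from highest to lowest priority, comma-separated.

C, A, F, E, D, B

First, effective dates: A is treated as recorded 9/22/2018, the work-commencement date; B relates back to the deed date 2/22/2018.
By effective date: B (2/22/2018), A (9/22/2018), F (1/7/2020), E (5/17/2020), D (9/12/2020), C (3/17/2021).
Because B would otherwise rank above C, the subordination swaps them.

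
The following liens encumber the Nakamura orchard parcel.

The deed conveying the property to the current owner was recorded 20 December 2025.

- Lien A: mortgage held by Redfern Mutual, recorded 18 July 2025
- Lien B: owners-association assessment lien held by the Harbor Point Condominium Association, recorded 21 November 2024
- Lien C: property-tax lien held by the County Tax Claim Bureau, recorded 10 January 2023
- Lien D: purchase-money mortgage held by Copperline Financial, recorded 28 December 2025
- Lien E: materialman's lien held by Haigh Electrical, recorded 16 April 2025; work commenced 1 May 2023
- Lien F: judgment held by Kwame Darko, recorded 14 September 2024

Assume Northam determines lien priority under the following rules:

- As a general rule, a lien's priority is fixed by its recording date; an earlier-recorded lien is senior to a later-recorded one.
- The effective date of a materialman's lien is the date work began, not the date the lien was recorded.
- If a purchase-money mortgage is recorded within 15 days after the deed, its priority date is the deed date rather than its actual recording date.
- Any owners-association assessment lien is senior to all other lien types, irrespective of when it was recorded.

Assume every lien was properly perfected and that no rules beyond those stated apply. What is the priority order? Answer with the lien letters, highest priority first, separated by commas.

Effective dates: D's effective date is the deed date, 20 December 2025; E is treated as recorded 1 May 2023, the work-commencement date.
B is an owners-association assessment lien, so it outranks all other liens regardless of date.
Ordering the rest by effective date: C (10 January 2023), E (1 May 2023), F (14 September 2024), A (18 July 2025), D (20 December 2025).

B, C, E, F, A, D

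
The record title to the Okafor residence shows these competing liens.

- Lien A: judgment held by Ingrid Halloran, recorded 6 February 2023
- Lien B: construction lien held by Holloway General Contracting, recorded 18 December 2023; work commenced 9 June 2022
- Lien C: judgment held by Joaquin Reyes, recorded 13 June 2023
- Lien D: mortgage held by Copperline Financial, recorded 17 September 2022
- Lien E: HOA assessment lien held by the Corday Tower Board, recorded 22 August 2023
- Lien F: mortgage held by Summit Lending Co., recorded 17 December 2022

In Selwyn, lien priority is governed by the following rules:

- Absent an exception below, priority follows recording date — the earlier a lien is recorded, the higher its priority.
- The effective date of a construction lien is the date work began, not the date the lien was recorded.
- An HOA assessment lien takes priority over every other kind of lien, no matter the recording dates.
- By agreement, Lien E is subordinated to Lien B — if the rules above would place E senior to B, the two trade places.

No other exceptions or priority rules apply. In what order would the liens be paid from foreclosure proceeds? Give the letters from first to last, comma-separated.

First, effective dates: B relates back to 9 June 2022 (work commenced).
E is an HOA assessment lien and takes priority over every other lien.
Remaining liens by effective date: B (9 June 2022), D (17 September 2022), F (17 December 2022), A (6 February 2023), C (13 June 2023).
E would otherwise be senior to B, so under the subordination agreement E and B exchange positions.

B, E, D, F, A, C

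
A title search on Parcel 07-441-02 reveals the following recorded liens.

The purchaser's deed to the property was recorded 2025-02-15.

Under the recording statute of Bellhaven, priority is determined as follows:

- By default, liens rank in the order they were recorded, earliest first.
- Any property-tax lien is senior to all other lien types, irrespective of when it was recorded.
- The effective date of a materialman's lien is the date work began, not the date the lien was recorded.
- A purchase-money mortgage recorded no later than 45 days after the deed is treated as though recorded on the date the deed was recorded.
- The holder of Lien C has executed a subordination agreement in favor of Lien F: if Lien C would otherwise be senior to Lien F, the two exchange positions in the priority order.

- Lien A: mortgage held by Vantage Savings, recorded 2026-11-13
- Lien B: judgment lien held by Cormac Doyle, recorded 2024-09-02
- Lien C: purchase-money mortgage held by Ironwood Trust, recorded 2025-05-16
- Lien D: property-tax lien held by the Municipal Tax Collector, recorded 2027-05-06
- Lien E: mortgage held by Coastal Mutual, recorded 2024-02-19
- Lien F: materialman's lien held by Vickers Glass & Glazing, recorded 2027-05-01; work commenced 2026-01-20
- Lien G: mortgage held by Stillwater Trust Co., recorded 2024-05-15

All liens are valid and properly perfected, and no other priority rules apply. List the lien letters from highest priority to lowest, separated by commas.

Adjusting effective dates: C missed the 45-day window (90 days after the deed), so its recording date stands; F relates back to 2026-01-20 (work commenced).
D, as a property-tax lien, has superpriority and ranks first.
Remaining liens by effective date: E (2024-02-19), G (2024-05-15), B (2024-09-02), C (2025-05-16), F (2026-01-20), A (2026-11-13).
Because C would otherwise rank above F, the subordination swaps them.

D, E, G, B, F, C, A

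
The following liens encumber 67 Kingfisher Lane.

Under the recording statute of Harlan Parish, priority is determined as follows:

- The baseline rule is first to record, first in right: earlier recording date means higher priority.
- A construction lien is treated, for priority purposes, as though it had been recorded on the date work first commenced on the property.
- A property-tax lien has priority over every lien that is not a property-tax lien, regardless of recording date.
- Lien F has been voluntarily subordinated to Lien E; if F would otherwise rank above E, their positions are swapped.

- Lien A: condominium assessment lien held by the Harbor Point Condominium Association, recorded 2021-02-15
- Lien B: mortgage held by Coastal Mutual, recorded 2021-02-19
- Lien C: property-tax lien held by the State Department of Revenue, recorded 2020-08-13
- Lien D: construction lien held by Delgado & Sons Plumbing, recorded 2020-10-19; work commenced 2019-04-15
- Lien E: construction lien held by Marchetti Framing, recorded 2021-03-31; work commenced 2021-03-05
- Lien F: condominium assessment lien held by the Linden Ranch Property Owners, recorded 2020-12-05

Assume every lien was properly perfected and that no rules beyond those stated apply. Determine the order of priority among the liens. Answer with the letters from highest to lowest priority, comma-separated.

C, D, E, A, B, F

First, effective dates: D's effective date is 2019-04-15, when work began; E is treated as recorded 2021-03-05, the work-commencement date.
As a property-tax lien, C is senior to every other lien.
Among the remaining liens, by effective date: D (2019-04-15), F (2020-12-05), A (2021-02-15), B (2021-02-19), E (2021-03-05).
F is senior to E before the subordination, so the two trade places.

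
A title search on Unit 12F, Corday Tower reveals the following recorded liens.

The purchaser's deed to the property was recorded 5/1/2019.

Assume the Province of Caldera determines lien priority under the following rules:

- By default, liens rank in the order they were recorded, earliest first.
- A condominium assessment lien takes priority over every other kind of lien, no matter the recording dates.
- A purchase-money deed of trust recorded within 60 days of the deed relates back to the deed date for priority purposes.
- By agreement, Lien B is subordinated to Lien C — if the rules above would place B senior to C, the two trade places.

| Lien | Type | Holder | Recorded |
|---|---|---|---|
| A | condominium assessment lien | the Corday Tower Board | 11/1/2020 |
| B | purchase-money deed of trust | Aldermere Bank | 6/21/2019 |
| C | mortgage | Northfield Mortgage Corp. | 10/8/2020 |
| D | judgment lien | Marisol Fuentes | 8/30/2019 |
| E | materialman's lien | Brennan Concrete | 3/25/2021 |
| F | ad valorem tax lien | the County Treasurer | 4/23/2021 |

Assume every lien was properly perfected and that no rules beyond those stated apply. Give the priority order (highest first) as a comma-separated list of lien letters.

A, C, D, B, E, F

Effective dates after the stated exceptions: B's effective date is the deed date, 5/1/2019.
As a condominium assessment lien, A is senior to every other lien.
Among the remaining liens, by effective date: B (5/1/2019), D (8/30/2019), C (10/8/2020), E (3/25/2021), F (4/23/2021).
B is senior to C before the subordination, so the two trade places.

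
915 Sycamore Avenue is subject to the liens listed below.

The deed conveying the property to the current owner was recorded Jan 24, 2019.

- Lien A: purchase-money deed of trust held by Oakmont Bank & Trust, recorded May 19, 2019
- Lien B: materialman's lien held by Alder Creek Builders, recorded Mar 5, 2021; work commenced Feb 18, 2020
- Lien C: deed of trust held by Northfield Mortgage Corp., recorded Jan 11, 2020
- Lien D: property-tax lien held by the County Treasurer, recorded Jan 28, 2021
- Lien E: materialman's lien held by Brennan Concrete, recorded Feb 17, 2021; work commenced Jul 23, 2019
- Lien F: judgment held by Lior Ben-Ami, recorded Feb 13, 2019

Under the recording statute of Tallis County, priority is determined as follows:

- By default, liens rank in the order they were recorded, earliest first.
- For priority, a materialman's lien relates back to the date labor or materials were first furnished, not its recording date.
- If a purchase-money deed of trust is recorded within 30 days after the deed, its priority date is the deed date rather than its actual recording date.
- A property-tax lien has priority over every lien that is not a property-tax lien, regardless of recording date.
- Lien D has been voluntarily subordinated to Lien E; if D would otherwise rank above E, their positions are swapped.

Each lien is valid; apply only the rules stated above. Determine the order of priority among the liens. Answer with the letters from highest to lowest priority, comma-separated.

E, F, A, D, C, B

Effective dates: A missed the 30-day window (115 days after the deed), so its recording date stands; B relates back to Feb 18, 2020 (work commenced); E is treated as recorded Jul 23, 2019, the work-commencement date.
D is a property-tax lien and takes priority over every other lien.
Among the remaining liens, by effective date: F (Feb 13, 2019), A (May 19, 2019), E (Jul 23, 2019), C (Jan 11, 2020), B (Feb 18, 2020).
The subordination applies — D was senior to E — so D and E swap.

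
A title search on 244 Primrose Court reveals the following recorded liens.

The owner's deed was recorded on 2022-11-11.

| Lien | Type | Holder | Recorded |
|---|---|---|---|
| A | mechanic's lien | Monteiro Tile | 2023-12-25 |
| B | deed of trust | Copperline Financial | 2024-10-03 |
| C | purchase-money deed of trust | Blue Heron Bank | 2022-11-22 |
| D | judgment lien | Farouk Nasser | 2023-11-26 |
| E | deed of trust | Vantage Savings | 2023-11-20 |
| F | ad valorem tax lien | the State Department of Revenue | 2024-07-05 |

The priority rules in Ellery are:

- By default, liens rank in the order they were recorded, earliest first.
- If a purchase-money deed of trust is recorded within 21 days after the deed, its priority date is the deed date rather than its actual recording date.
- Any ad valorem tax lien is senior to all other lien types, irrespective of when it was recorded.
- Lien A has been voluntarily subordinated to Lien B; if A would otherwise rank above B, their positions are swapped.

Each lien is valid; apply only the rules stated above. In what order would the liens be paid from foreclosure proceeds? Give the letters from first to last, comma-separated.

F, C, E, D, B, A

Effective dates after the stated exceptions: C's effective date is the deed date, 2022-11-11.
F, as an ad valorem tax lien, has superpriority and ranks first.
Ordering the rest by effective date: C (2022-11-11), E (2023-11-20), D (2023-11-26), A (2023-12-25), B (2024-10-03).
Because A would otherwise rank above B, the subordination swaps them.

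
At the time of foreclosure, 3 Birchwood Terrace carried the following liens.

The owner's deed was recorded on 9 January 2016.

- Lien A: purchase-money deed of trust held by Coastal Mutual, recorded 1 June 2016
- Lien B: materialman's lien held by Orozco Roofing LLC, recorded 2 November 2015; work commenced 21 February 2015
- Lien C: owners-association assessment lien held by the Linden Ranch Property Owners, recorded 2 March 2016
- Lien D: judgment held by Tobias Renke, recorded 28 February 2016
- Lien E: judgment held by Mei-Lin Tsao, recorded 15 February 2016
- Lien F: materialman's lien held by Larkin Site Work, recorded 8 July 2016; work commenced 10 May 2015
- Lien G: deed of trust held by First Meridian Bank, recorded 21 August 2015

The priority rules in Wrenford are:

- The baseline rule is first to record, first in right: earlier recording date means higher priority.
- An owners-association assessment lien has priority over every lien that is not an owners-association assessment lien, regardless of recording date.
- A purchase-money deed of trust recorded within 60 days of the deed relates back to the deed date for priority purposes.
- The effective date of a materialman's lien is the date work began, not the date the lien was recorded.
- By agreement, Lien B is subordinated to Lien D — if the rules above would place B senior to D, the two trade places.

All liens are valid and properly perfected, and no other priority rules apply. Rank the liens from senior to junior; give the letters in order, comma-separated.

Effective dates: A was recorded 144 days after the deed — beyond 60 days — so no relation-back applies; B is treated as recorded 21 February 2015, the work-commencement date; F's effective date is 10 May 2015, when work began.
C is an owners-association assessment lien, so it outranks all other liens regardless of date.
Among the remaining liens, by effective date: B (21 February 2015), F (10 May 2015), G (21 August 2015), E (15 February 2016), D (28 February 2016), A (1 June 2016).
B would otherwise be senior to D, so under the subordination agreement B and D exchange positions.

C, D, F, G, E, B, A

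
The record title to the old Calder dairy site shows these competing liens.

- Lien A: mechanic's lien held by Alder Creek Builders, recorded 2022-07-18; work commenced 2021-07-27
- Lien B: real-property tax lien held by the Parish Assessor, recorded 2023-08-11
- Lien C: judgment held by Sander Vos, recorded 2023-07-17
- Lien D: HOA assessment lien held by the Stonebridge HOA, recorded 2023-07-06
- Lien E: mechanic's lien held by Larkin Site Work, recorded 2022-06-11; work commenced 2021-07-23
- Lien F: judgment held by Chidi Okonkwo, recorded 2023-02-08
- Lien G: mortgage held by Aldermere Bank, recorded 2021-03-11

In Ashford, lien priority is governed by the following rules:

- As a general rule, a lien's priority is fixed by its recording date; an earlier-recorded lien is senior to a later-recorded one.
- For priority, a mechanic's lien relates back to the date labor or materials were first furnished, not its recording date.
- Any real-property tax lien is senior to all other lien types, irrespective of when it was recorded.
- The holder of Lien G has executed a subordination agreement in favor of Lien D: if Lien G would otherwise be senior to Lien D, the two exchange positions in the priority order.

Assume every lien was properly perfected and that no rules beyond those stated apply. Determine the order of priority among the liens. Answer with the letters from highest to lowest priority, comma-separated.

Effective dates after the stated exceptions: A relates back to 2021-07-27 (work commenced); E's effective date is 2021-07-23, when work began.
B is a real-property tax lien and takes priority over every other lien.
Remaining liens by effective date: G (2021-03-11), E (2021-07-23), A (2021-07-27), F (2023-02-08), D (2023-07-06), C (2023-07-17).
The subordination applies — G was senior to D — so G and D swap.

B, D, E, A, F, G, C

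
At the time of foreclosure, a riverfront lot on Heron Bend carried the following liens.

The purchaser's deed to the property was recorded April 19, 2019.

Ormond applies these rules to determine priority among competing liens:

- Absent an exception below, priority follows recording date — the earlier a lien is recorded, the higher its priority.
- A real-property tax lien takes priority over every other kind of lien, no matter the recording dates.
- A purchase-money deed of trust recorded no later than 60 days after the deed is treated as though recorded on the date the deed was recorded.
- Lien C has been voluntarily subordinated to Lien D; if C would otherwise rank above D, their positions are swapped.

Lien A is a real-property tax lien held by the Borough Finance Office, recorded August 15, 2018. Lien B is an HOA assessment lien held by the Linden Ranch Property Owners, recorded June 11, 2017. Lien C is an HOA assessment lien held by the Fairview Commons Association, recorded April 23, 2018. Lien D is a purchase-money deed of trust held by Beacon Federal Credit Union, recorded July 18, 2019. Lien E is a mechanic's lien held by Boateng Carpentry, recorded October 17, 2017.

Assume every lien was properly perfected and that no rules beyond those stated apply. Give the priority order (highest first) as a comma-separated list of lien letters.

A, B, E, D, C

First, effective dates: D was recorded 90 days after the deed — beyond 60 days — so no relation-back applies.
A is a real-property tax lien, so it outranks all other liens regardless of date.
The other liens, earliest effective date first: B (June 11, 2017), E (October 17, 2017), C (April 23, 2018), D (July 18, 2019).
The subordination applies — C was senior to D — so C and D swap.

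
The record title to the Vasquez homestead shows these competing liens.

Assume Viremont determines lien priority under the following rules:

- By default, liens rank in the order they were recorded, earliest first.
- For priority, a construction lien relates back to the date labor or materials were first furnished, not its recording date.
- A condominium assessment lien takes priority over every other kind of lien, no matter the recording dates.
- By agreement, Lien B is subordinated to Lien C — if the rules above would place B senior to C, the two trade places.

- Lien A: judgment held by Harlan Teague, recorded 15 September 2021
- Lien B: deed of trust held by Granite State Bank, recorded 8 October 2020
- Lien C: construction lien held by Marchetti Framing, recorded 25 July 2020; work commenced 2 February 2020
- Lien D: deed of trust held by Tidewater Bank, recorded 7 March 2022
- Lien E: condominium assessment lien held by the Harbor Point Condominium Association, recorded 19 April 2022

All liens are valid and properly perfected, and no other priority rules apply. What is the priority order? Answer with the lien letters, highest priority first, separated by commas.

Effective dates: C's effective date is 2 February 2020, when work began.
E, as a condominium assessment lien, has superpriority and ranks first.
The other liens, earliest effective date first: C (2 February 2020), B (8 October 2020), A (15 September 2021), D (7 March 2022).
B already ranks below C; the subordination has no effect.

E, C, B, A, D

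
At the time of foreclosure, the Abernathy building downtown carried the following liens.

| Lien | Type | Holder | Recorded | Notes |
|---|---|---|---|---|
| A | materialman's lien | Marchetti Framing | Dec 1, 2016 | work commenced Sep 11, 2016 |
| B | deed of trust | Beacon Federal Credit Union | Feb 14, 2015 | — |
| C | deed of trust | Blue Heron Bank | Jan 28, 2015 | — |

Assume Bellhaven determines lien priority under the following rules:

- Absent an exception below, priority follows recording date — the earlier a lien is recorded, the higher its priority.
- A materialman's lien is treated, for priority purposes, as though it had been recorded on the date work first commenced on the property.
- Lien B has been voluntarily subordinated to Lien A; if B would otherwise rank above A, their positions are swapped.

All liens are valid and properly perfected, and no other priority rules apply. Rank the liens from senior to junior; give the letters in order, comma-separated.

First, effective dates: A is treated as recorded Sep 11, 2016, the work-commencement date.
Ordering by effective date: C (Jan 28, 2015), B (Feb 14, 2015), A (Sep 11, 2016).
The subordination applies — B was senior to A — so B and A swap.

C, A, B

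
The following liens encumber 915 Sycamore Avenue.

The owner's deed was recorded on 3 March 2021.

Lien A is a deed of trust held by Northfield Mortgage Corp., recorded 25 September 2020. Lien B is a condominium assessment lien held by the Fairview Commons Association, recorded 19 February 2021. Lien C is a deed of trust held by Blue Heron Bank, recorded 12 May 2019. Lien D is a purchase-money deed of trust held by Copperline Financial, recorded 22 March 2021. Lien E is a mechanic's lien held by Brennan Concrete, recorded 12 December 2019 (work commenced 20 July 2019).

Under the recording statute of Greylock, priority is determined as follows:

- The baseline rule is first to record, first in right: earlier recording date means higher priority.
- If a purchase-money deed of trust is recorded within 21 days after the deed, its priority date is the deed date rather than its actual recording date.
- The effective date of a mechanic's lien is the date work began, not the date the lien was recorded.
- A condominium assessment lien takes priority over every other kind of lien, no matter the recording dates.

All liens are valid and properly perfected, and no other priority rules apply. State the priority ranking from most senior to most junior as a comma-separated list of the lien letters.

Effective dates: D relates back to the deed date 3 March 2021; E is treated as recorded 20 July 2019, the work-commencement date.
B, as a condominium assessment lien, has superpriority and ranks first.
The other liens, earliest effective date first: C (12 May 2019), E (20 July 2019), A (25 September 2020), D (3 March 2021).

B, C, E, A, D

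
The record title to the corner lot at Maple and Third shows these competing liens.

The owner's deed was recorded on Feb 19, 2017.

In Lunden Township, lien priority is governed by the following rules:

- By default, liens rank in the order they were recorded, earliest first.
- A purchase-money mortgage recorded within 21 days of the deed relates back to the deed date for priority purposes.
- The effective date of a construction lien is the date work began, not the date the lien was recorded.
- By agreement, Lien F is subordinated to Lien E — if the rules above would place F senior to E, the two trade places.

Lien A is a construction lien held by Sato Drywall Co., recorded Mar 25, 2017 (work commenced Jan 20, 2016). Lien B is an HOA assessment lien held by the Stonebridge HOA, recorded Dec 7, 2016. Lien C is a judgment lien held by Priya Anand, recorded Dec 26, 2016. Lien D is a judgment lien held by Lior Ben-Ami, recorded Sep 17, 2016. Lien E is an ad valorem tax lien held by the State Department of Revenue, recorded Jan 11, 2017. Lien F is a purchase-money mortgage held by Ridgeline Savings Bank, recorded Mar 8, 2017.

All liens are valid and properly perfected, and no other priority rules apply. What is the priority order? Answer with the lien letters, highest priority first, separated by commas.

A, D, B, C, E, F

Effective dates: A's effective date is Jan 20, 2016, when work began; F was recorded within the 21-day window, so its effective date is the deed date Feb 19, 2017.
By effective date: A (Jan 20, 2016), D (Sep 17, 2016), B (Dec 7, 2016), C (Dec 26, 2016), E (Jan 11, 2017), F (Feb 19, 2017).
Since F is not senior to E, the subordination leaves the order unchanged.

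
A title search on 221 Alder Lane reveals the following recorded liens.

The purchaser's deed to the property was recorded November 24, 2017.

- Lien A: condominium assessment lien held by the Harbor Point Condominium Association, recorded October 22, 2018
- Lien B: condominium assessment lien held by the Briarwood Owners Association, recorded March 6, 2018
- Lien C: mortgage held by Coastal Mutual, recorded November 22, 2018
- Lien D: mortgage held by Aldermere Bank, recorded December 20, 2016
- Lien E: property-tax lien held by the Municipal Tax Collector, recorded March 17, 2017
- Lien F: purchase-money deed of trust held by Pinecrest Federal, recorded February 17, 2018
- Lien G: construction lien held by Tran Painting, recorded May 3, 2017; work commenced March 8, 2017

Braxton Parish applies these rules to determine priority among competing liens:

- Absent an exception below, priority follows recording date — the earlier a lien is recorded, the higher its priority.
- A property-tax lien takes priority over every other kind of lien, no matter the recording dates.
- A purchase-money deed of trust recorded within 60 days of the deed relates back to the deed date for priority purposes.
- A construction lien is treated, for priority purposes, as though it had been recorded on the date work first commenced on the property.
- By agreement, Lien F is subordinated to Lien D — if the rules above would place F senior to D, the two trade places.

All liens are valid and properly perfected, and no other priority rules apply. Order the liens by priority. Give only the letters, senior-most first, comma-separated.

Effective dates: F was recorded 85 days after the deed, outside the 60-day window, so it keeps its recording date; G is treated as recorded March 8, 2017, the work-commencement date.
As a property-tax lien, E is senior to every other lien.
Remaining liens by effective date: D (December 20, 2016), G (March 8, 2017), F (February 17, 2018), B (March 6, 2018), A (October 22, 2018), C (November 22, 2018).
F already ranks below D; the subordination has no effect.

E, D, G, F, B, A, C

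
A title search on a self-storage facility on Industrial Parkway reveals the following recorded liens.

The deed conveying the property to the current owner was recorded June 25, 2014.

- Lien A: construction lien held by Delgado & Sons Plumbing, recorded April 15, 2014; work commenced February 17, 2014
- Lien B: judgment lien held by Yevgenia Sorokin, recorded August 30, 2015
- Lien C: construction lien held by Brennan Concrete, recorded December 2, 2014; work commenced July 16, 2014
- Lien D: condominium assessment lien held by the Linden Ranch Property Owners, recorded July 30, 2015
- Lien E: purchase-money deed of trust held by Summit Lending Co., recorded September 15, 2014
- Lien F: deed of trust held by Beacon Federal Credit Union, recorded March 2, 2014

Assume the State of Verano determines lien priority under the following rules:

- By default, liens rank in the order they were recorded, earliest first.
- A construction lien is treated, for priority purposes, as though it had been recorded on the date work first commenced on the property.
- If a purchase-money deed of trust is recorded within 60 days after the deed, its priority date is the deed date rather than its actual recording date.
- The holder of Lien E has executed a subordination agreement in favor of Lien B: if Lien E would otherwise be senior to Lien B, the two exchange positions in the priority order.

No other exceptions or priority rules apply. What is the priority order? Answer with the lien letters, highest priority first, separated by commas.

Effective dates after the stated exceptions: A relates back to February 17, 2014 (work commenced); C relates back to July 16, 2014 (work commenced); E missed the 60-day window (82 days after the deed), so its recording date stands.
By effective date: A (February 17, 2014), F (March 2, 2014), C (July 16, 2014), E (September 15, 2014), D (July 30, 2015), B (August 30, 2015).
E would otherwise be senior to B, so under the subordination agreement E and B exchange positions.

A, F, C, B, D, E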